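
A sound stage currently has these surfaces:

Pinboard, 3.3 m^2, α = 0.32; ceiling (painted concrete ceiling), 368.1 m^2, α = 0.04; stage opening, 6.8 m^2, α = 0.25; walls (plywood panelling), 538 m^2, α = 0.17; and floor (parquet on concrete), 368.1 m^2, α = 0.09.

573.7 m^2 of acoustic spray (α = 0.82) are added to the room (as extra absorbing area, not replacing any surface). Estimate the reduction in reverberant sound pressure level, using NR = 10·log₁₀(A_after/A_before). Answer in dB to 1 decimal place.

6.3 dB

Summing Sᵢαᵢ: 1.056 + 14.724 + 1.700 + 91.460 + 33.129 → A_before = 142.069 sabins.
Added absorption = 573.7 × 0.82 = 470.434 sabins.
A_after = 142.069 + 470.434 = 612.503 sabins.
Reduction = 10 log₁₀(A_after/A_before) = 10 log₁₀(4.3113) = 6.3 dB.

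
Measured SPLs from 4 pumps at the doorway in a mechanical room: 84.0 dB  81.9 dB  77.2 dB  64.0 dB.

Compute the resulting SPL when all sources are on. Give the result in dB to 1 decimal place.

86.6 dB

Converting to relative power and adding: 10^(84.0/10) + 10^(81.9/10) + 10^(77.2/10) + 10^(64.0/10) = 4.611e+08.
Combined level = 10 log₁₀(4.611e+08) = 86.6 dB.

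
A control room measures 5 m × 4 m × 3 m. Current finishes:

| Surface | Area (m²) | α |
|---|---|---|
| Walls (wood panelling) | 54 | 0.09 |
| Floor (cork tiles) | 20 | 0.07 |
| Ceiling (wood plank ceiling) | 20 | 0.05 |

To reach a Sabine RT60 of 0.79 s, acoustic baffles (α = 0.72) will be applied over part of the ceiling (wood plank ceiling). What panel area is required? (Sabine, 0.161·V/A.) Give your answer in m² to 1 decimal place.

7.4

A₁ = Σ Sᵢαᵢ = 54·0.09 + 20·0.07 + 20·0.05 = 7.260 sabins.
Required A₂ = 0.161·60/0.79 = 12.228 sabins.
Absorption to add: 12.228 − 7.260 = 4.968 sabins.
Net gain per m²: Δα = 0.72 − 0.05 = 0.67.
Panel area = 4.968 / 0.67 = 7.4 m².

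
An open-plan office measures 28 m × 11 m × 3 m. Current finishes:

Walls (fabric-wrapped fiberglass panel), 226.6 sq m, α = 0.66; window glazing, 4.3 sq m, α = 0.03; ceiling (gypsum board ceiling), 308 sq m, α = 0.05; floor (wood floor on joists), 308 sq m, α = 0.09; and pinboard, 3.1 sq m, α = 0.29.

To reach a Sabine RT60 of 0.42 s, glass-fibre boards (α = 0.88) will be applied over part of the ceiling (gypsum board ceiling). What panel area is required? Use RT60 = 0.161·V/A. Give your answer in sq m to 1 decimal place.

193.4

Equivalent absorption area: A₁ = 226.6·0.66 + 4.3·0.03 + 308·0.05 + 308·0.09 + 3.1·0.29 = 193.704 sq m.
V = 924 m³. Target absorption A₂ = 0.161 × 924 / 0.42 = 354.200 sabins.
Absorption to add: 354.200 − 193.704 = 160.496 sabins.
Net gain per sq m: Δα = 0.88 − 0.05 = 0.83.
Area = ΔA/Δα = 160.496/0.83 = 193.4 sq m.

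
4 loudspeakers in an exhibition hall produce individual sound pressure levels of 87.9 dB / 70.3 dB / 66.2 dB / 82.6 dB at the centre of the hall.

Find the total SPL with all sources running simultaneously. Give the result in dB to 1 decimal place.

89.1 dB

Sum in the linear (power) domain: Σ 10^(Lᵢ/10) = 10^(87.9/10) + 10^(70.3/10) + 10^(66.2/10) + 10^(82.6/10) = 8.134e+08.
L_total = 10·log₁₀(8.134e+08) = 89.1 dB.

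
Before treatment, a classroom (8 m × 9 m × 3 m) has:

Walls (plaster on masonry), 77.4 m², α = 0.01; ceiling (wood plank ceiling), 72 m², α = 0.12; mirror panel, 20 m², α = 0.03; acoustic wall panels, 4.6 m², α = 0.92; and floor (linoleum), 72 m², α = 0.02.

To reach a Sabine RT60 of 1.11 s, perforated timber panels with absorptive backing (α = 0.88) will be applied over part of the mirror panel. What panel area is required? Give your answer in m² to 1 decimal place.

A₁ = Σ Sᵢαᵢ = 77.4·0.01 + 72·0.12 + 20·0.03 + 4.6·0.92 + 72·0.02 = 15.686 sabins.
V = 216 m³. Target absorption A₂ = 0.161 × 216 / 1.11 = 31.330 sabins.
Absorption to add: 31.330 − 15.686 = 15.644 sabins.
Each m² of panel replacing the mirror panel adds (0.88 − 0.03) = 0.85 sabins.
Area = ΔA/Δα = 15.644/0.85 = 18.4 m².

18.4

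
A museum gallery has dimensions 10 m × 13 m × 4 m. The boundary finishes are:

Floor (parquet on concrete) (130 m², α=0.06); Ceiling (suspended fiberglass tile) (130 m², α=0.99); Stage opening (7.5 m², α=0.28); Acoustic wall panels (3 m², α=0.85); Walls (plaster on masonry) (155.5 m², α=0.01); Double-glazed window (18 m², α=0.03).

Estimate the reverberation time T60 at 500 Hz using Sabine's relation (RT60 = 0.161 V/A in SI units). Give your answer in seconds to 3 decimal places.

Total absorption A = 130×0.06 + 130×0.99 + 7.5×0.28 + 3×0.85 + 155.5×0.01 + 18×0.03
  = 7.800 + 128.700 + 2.100 + 2.550 + 1.555 + 0.540 = 143.245 m² sabins.
V = 10·13·4 = 520 m³.
T = 0.161 V/A = 0.161·520/143.245 = 0.584 s.

0.584 s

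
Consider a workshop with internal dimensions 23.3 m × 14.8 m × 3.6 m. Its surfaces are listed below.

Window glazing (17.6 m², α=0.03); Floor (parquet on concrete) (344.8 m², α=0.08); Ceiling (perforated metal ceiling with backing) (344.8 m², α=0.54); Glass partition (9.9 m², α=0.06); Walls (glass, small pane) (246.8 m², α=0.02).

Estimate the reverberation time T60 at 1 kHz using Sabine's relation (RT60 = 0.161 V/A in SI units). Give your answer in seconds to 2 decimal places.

Summing Sᵢαᵢ: 0.528 + 27.584 + 186.192 + 0.594 + 4.936 → A = 219.834 sabins.
V = 23.3·14.8·3.6 = 1241.424 m³.
Sabine: RT60 = 0.161 × 1241.424 / 219.834 = 0.91 s.

0.91 sec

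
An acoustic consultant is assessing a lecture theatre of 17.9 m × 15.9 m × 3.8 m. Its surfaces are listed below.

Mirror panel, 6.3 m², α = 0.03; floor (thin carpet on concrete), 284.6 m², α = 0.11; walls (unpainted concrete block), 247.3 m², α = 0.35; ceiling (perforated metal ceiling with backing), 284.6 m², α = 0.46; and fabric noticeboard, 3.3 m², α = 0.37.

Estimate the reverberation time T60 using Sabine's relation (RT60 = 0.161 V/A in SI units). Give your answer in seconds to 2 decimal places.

Summing Sᵢαᵢ: 0.189 + 31.306 + 86.555 + 130.916 + 1.221 → A = 250.187 sabins.
V = 17.9·15.9·3.8 = 1081.518 m³.
RT60 = 0.161 · V / A = 0.161 × 1081.518 / 250.187 = 0.70 s.

0.70 sec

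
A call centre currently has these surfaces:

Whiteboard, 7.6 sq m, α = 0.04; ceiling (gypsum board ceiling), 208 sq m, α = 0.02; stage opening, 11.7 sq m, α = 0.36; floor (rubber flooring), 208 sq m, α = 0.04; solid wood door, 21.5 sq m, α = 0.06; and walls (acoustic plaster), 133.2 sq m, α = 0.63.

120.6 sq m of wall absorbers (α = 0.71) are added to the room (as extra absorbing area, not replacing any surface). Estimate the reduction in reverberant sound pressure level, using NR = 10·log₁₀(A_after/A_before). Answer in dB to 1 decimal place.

2.6 dB

Equivalent absorption area: A_before = 7.6·0.04 + 208·0.02 + 11.7·0.36 + 208·0.04 + 21.5·0.06 + 133.2·0.63 = 102.202 sq m.
Added absorption = 120.6 × 0.71 = 85.626 sabins.
A_after = 102.202 + 85.626 = 187.828 sabins.
NR = 10·log₁₀(187.828/102.202) = 2.6 dB.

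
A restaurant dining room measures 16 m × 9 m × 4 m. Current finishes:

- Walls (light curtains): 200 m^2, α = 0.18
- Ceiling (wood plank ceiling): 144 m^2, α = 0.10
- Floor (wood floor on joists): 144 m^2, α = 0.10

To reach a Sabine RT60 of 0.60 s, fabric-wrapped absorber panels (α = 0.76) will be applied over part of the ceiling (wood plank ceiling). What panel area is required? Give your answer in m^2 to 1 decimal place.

Equivalent absorption area: A₁ = 200×0.18 + 144×0.10 + 144×0.10 = 64.800 m^2.
V = 576 m³. Target absorption A₂ = 0.161 × 576 / 0.60 = 154.560 sabins.
Absorption to add: 154.560 − 64.800 = 89.760 sabins.
Net gain per m^2: Δα = 0.76 − 0.10 = 0.66.
Panel area = 89.760 / 0.66 = 136.0 m^2.

136.0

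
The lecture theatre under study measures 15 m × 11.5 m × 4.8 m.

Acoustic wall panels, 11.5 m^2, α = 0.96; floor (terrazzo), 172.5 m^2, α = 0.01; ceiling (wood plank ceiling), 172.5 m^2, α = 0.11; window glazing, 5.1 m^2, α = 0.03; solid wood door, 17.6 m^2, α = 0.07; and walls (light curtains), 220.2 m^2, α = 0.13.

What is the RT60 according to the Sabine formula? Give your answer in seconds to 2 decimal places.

A = Σ Sᵢαᵢ = 11.5·0.96 + 172.5·0.01 + 172.5·0.11 + 5.1·0.03 + 17.6·0.07 + 220.2·0.13 = 61.751 sabins.
Room volume: 828 m³.
T = 0.161 V/A = 0.161·828/61.751 = 2.16 s.

2.16 sec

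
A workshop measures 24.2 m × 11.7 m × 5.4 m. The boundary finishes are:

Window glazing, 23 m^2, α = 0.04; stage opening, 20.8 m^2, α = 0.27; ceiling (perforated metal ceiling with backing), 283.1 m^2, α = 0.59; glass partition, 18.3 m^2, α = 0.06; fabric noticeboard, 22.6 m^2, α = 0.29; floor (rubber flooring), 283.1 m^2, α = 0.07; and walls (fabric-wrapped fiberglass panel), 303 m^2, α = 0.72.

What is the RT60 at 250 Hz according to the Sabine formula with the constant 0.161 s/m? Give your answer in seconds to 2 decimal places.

0.59 s

Equivalent absorption area: A = 23*0.04 + 20.8*0.27 + 283.1*0.59 + 18.3*0.06 + 22.6*0.29 + 283.1*0.07 + 303*0.72 = 419.194 m^2.
V = 24.2·11.7·5.4 = 1528.956 m³.
Sabine: RT60 = 0.161 × 1528.956 / 419.194 = 0.59 s.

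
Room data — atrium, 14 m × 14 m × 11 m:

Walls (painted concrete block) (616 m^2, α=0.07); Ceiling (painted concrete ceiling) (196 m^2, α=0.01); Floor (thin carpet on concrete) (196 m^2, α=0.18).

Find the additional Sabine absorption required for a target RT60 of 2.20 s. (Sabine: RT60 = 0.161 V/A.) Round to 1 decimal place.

Summing Sᵢαᵢ: 43.120 + 1.960 + 35.280 → A₁ = 80.360 sabins.
For T = 2.20 s, need A₂ = 0.161·V/T = 0.161·2156/2.20 = 157.780 sabins.
ΔA = A₂ − A₁ = 157.780 − 80.360 = 77.4 sabins.

77.4 sabins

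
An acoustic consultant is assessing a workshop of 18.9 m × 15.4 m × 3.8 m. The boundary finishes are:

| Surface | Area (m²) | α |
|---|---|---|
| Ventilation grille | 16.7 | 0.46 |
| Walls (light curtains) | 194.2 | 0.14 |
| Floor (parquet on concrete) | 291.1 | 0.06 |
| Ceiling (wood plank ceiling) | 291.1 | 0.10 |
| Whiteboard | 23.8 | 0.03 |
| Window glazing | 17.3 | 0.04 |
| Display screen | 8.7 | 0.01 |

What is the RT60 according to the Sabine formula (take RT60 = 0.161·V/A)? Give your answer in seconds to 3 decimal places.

A = Σ Sᵢαᵢ = 16.7*0.46 + 194.2*0.14 + 291.1*0.06 + 291.1*0.10 + 23.8*0.03 + 17.3*0.04 + 8.7*0.01 = 82.939 sabins.
Volume V = 18.9 × 15.4 × 3.8 = 1106.028 m³.
RT60 = 0.161 · V / A = 0.161 × 1106.028 / 82.939 = 2.147 s.

2.147 sec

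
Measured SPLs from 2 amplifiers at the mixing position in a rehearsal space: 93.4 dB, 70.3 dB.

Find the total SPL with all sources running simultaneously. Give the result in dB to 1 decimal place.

93.4 dB

Σ 10^(Lᵢ/10) = 2.198e+09.
L_total = 10·log₁₀(2.198e+09) = 93.4 dB.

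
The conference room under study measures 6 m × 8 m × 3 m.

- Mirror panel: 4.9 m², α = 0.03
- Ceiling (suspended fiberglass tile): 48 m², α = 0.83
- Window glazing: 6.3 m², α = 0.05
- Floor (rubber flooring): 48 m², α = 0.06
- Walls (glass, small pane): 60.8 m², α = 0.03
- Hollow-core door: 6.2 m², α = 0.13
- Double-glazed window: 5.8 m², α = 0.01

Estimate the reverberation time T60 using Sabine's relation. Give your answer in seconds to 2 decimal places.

Equivalent absorption area: A = 4.9×0.03 + 48×0.83 + 6.3×0.05 + 48×0.06 + 60.8×0.03 + 6.2×0.13 + 5.8×0.01 = 45.870 m².
Room volume: 144 m³.
RT60 = 0.161 · V / A = 0.161 × 144 / 45.870 = 0.51 s.

0.51 seconds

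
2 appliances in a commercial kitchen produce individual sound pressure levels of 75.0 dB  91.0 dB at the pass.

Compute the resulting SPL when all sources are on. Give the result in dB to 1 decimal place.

Σ 10^(Lᵢ/10) = 1.291e+09.
Back to dB: 10·log₁₀ Σ = 91.1 dB.

91.1 dB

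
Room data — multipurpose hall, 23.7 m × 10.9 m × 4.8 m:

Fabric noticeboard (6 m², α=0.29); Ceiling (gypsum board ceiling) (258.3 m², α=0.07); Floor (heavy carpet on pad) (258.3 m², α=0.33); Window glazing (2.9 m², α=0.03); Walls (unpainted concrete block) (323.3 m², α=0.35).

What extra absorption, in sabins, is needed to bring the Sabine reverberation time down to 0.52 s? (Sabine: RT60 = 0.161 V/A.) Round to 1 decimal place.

165.6 sabins

Total absorption A₁ = 6·0.29 + 258.3·0.07 + 258.3·0.33 + 2.9·0.03 + 323.3·0.35
  = 1.740 + 18.081 + 85.239 + 0.087 + 113.155 = 218.302 m² sabins.
For T = 0.52 s, need A₂ = 0.161·V/T = 0.161·1239.984/0.52 = 383.918 sabins.
Additional absorption ΔA = 383.918 − 218.302 = 165.6 sabins.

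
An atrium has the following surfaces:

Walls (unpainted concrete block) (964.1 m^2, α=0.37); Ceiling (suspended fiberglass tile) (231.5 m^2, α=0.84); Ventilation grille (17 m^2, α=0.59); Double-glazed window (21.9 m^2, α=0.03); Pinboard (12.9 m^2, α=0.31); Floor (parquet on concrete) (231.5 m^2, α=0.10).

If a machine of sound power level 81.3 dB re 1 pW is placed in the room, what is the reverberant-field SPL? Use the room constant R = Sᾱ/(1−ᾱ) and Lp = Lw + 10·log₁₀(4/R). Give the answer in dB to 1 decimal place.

A = 589.013 sabins; S = 1478.9 m^2.
ᾱ = 0.3983, so room constant R = A/(1−ᾱ) = 978.915 m^2.
Lp = Lw + 10 log₁₀(4/R) = 81.3 -23.89 = 57.4 dB.

57.4 dB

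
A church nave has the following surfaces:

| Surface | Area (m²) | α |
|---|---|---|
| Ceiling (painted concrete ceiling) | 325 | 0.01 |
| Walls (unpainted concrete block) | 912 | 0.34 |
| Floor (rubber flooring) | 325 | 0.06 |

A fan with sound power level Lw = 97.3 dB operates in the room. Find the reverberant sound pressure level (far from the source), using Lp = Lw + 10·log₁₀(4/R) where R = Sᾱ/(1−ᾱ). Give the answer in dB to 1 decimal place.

A = 332.830 sabins; S = 1562.0 m².
ᾱ = 0.2131, so room constant R = A/(1−ᾱ) = 422.964 m².
Lp = 97.3 + 10·log₁₀(4/422.964) = 97.3 + (-20.24) = 77.1 dB.

77.1 dB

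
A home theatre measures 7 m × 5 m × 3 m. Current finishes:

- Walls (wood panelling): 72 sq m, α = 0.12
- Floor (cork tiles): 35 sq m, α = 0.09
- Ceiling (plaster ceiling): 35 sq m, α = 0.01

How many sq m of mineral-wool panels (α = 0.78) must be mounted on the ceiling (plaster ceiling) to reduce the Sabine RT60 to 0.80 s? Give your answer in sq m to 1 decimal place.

11.7

A₁ = Σ Sᵢαᵢ = 72·0.12 + 35·0.09 + 35·0.01 = 12.140 sabins.
Required A₂ = 0.161·105/0.80 = 21.131 sabins.
Absorption to add: 21.131 − 12.140 = 8.991 sabins.
Net gain per sq m: Δα = 0.78 − 0.01 = 0.77.
Panel area = 8.991 / 0.77 = 11.7 sq m.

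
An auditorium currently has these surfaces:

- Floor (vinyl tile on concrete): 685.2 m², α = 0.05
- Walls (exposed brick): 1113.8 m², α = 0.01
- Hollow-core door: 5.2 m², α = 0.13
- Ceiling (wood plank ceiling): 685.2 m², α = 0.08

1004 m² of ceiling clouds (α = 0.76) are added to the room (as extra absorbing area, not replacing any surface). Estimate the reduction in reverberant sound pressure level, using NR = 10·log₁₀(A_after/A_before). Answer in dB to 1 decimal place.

9.3 dB

A_before = Σ Sᵢαᵢ = 685.2·0.05 + 1113.8·0.01 + 5.2·0.13 + 685.2·0.08 = 100.890 sabins.
Added absorption = 1004 × 0.76 = 763.040 sabins.
New total A_after = 863.930 sabins.
NR = 10·log₁₀(863.930/100.890) = 9.3 dB.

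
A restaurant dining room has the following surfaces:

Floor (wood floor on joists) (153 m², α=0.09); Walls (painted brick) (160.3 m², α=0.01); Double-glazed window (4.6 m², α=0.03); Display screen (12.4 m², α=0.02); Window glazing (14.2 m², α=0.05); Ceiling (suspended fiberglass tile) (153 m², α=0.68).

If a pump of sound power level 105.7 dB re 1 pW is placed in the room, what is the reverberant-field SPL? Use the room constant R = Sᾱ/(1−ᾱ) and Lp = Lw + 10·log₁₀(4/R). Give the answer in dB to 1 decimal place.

89.7 dB

A = 120.509 sabins; S = 497.5 m².
ᾱ = 120.509/497.5 = 0.2422; R = Sᾱ/(1−ᾱ) = 120.509/(1−0.2422) = 159.025 m².
Lp = 105.7 + 10·log₁₀(4/159.025) = 105.7 + (-15.99) = 89.7 dB.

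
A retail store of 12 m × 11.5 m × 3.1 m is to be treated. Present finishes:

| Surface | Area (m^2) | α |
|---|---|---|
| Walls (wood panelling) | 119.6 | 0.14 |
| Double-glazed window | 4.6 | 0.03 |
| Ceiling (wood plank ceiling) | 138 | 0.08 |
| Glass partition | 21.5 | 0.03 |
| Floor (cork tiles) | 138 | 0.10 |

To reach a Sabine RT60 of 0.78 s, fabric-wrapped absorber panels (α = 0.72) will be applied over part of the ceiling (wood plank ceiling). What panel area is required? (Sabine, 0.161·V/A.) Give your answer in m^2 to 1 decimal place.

Equivalent absorption area: A₁ = 119.6×0.14 + 4.6×0.03 + 138×0.08 + 21.5×0.03 + 138×0.10 = 42.367 m^2.
Required A₂ = 0.161·427.8/0.78 = 88.302 sabins.
Absorption to add: 88.302 − 42.367 = 45.935 sabins.
Each m^2 of panel replacing the ceiling (wood plank ceiling) adds (0.72 − 0.08) = 0.64 sabins.
Panel area = 45.935 / 0.64 = 71.8 m^2.

71.8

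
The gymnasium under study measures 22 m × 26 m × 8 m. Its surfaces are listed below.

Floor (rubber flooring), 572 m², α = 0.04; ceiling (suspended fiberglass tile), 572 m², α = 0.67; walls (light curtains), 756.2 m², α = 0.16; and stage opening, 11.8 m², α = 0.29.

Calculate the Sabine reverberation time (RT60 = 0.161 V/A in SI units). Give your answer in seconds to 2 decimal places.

Total absorption A = 572×0.04 + 572×0.67 + 756.2×0.16 + 11.8×0.29
  = 22.880 + 383.240 + 120.992 + 3.422 = 530.534 m² sabins.
V = 22·26·8 = 4576 m³.
Sabine: RT60 = 0.161 × 4576 / 530.534 = 1.39 s.

1.39 seconds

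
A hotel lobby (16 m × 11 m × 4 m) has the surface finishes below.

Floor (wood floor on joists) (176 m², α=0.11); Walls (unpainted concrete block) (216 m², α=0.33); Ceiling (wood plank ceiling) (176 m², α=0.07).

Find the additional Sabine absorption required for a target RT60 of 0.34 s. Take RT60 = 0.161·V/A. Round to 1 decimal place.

Total absorption A₁ = 176*0.11 + 216*0.33 + 176*0.07
  = 19.360 + 71.280 + 12.320 = 102.960 m² sabins.
For T = 0.34 s, need A₂ = 0.161·V/T = 0.161·704/0.34 = 333.365 sabins.
Additional absorption ΔA = 333.365 − 102.960 = 230.4 sabins.

230.4 sabins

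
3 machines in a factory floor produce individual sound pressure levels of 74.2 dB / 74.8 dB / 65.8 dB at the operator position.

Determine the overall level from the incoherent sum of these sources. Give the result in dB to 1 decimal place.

77.8 dB

Σ 10^(Lᵢ/10) = 6.03e+07.
L_total = 10·log₁₀(6.03e+07) = 77.8 dB.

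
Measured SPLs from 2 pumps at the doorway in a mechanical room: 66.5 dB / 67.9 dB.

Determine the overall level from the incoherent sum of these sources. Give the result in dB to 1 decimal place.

Sum in the linear (power) domain: Σ 10^(Lᵢ/10) = 10^(66.5/10) + 10^(67.9/10) = 1.063e+07.
Combined level = 10 log₁₀(1.063e+07) = 70.3 dB.

70.3 dB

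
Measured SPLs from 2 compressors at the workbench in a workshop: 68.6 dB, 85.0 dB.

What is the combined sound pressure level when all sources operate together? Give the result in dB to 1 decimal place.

Converting to relative power and adding: 10^(68.6/10) + 10^(85.0/10) = 3.235e+08.
Combined level = 10 log₁₀(3.235e+08) = 85.1 dB.

85.1 dB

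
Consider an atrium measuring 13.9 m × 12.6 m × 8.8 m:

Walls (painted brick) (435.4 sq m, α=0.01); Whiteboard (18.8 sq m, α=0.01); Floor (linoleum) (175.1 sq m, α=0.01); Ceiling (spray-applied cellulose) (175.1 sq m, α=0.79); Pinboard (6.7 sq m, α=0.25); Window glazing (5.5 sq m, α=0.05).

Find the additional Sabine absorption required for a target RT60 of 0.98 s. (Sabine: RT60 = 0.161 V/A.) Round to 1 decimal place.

Summing Sᵢαᵢ: 4.354 + 0.188 + 1.751 + 138.329 + 1.675 + 0.275 → A₁ = 146.572 sabins.
V = 1541.232 m³. Required absorption A₂ = 0.161 × 1541.232 / 0.98 = 253.202 sabins.
Additional absorption ΔA = 253.202 − 146.572 = 106.6 sabins.

106.6 sabins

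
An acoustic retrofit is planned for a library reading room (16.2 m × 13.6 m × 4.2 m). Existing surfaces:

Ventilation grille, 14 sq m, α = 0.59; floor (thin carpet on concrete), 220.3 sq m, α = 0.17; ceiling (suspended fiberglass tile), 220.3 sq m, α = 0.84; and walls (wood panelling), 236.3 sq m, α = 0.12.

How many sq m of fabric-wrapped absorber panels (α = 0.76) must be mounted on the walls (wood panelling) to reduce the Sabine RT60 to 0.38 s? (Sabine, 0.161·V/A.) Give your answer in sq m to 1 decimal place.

Equivalent absorption area: A₁ = 14×0.59 + 220.3×0.17 + 220.3×0.84 + 236.3×0.12 = 259.119 sq m.
V = 925.344 m³. Target absorption A₂ = 0.161 × 925.344 / 0.38 = 392.054 sabins.
ΔA needed = 392.054 − 259.119 = 132.935 sabins.
Each sq m of panel replacing the walls (wood panelling) adds (0.76 − 0.12) = 0.64 sabins.
Area = ΔA/Δα = 132.935/0.64 = 207.7 sq m.

207.7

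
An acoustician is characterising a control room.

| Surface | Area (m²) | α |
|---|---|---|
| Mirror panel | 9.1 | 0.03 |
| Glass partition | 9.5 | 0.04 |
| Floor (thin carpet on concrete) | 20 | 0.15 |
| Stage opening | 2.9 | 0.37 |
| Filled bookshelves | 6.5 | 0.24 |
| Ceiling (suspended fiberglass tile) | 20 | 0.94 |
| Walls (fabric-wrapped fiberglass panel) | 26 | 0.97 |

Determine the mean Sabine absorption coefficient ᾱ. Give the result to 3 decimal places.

Total surface area S = 94.0 m².
A = 9.1·0.03 + 9.5·0.04 + 20·0.15 + 2.9·0.37 + 6.5·0.24 + 20·0.94 + 26·0.97 = 50.306 sabins.
ᾱ = A/S = 0.535.

0.535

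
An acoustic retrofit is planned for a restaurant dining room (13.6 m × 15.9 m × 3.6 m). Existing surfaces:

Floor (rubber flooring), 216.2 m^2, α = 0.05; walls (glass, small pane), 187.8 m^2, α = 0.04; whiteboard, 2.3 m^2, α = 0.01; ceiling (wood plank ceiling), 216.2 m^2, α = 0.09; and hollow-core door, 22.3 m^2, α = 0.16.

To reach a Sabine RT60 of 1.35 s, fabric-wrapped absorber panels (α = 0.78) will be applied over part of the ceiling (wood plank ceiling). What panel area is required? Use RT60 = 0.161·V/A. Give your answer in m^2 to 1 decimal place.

74.6

Equivalent absorption area: A₁ = 216.2·0.05 + 187.8·0.04 + 2.3·0.01 + 216.2·0.09 + 22.3·0.16 = 41.371 m^2.
V = 778.464 m³. Target absorption A₂ = 0.161 × 778.464 / 1.35 = 92.839 sabins.
ΔA needed = 92.839 − 41.371 = 51.468 sabins.
Net gain per m^2: Δα = 0.78 − 0.09 = 0.69.
Area = ΔA/Δα = 51.468/0.69 = 74.6 m^2.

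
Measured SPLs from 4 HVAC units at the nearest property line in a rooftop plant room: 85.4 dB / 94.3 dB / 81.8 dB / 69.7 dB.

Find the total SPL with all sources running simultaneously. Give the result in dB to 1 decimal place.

Sum in the linear (power) domain: Σ 10^(Lᵢ/10) = 10^(85.4/10) + 10^(94.3/10) + 10^(81.8/10) + 10^(69.7/10) = 3.199e+09.
Combined level = 10 log₁₀(3.199e+09) = 95.1 dB.

95.1 dB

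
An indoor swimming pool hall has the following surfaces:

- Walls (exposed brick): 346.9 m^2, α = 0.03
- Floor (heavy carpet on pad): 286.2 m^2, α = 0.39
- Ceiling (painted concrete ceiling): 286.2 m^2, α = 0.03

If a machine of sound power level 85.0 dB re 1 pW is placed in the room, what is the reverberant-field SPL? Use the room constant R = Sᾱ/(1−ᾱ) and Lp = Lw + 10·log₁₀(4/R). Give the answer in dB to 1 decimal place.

69.2 dB

A = 130.611 sabins; S = 919.3 m^2.
ᾱ = 130.611/919.3 = 0.1421; R = Sᾱ/(1−ᾱ) = 130.611/(1−0.1421) = 152.245 m^2.
Lp = Lw + 10 log₁₀(4/R) = 85.0 -15.80 = 69.2 dB.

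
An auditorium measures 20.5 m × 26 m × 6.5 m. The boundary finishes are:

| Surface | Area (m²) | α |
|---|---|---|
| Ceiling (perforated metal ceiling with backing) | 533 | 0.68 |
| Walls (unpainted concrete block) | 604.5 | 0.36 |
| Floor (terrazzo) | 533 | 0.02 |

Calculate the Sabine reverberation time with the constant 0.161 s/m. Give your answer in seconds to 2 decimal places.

Equivalent absorption area: A = 533·0.68 + 604.5·0.36 + 533·0.02 = 590.720 m².
V = 20.5·26·6.5 = 3464.5 m³.
Sabine: RT60 = 0.161 × 3464.5 / 590.720 = 0.94 s.

0.94 sec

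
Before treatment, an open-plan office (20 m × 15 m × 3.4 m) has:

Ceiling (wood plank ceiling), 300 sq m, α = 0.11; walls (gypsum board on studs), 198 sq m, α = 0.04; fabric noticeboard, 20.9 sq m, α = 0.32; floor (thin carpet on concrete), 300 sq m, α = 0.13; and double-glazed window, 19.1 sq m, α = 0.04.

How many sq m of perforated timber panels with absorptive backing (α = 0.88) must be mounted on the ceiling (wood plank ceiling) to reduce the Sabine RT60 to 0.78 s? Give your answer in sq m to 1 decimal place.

160.0

Total absorption A₁ = 300*0.11 + 198*0.04 + 20.9*0.32 + 300*0.13 + 19.1*0.04
  = 33.000 + 7.920 + 6.688 + 39.000 + 0.764 = 87.372 sq m sabins.
V = 1020 m³. Target absorption A₂ = 0.161 × 1020 / 0.78 = 210.538 sabins.
Absorption to add: 210.538 − 87.372 = 123.166 sabins.
Each sq m of panel replacing the ceiling (wood plank ceiling) adds (0.88 − 0.11) = 0.77 sabins.
Panel area = 123.166 / 0.77 = 160.0 sq m.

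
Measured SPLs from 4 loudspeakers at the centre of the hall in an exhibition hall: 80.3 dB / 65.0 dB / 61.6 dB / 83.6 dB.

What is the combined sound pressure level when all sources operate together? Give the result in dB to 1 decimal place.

Converting to relative power and adding: 10^(80.3/10) + 10^(65.0/10) + 10^(61.6/10) + 10^(83.6/10) = 3.408e+08.
Back to dB: 10·log₁₀ Σ = 85.3 dB.

85.3 dB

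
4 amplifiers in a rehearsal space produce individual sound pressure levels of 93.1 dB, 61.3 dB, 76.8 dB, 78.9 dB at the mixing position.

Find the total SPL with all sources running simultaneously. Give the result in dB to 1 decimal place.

93.4 dB

Σ 10^(Lᵢ/10) = 2.169e+09.
Back to dB: 10·log₁₀ Σ = 93.4 dB.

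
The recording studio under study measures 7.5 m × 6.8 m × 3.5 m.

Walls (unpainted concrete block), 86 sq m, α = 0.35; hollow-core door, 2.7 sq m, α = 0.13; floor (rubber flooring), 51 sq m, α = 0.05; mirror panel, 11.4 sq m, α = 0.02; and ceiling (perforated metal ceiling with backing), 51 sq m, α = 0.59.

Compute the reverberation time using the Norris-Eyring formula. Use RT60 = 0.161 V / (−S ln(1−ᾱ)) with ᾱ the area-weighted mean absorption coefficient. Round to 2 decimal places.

Total surface area S = 86 + 2.7 + 51 + 11.4 + 51 = 202.1 sq m.
Σ(Sᵢαᵢ) = 86·0.35 + 2.7·0.13 + 51·0.05 + 11.4·0.02 + 51·0.59 = 63.319.
ᾱ = 63.319 / 202.1 = 0.3133.
−S·ln(1−ᾱ) = −202.1 × ln(1 − 0.3133) = 75.961.
V = 7.5 × 6.8 × 3.5 = 178.5 m³.
RT60 = 0.161 × 178.5 / 75.961 = 0.38 s.

0.38 s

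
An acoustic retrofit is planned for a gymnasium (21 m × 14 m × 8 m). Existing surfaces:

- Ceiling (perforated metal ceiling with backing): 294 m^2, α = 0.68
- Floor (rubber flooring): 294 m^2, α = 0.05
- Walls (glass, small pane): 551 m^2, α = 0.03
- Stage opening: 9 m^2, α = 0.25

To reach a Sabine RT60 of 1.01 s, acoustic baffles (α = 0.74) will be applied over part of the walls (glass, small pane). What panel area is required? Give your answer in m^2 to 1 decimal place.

Equivalent absorption area: A₁ = 294×0.68 + 294×0.05 + 551×0.03 + 9×0.25 = 233.400 m^2.
V = 2352 m³. Target absorption A₂ = 0.161 × 2352 / 1.01 = 374.923 sabins.
Absorption to add: 374.923 − 233.400 = 141.523 sabins.
Net gain per m^2: Δα = 0.74 − 0.03 = 0.71.
Panel area = 141.523 / 0.71 = 199.3 m^2.

199.3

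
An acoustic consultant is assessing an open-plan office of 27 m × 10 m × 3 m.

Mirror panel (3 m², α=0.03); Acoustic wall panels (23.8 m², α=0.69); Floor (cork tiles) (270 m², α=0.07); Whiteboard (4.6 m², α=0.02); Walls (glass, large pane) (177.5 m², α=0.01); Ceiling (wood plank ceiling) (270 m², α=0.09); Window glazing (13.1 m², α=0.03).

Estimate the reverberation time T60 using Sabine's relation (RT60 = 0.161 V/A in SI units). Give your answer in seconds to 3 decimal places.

2.104 seconds

Equivalent absorption area: A = 3×0.03 + 23.8×0.69 + 270×0.07 + 4.6×0.02 + 177.5×0.01 + 270×0.09 + 13.1×0.03 = 61.972 m².
Volume V = 27 × 10 × 3 = 810 m³.
T = 0.161 V/A = 0.161·810/61.972 = 2.104 s.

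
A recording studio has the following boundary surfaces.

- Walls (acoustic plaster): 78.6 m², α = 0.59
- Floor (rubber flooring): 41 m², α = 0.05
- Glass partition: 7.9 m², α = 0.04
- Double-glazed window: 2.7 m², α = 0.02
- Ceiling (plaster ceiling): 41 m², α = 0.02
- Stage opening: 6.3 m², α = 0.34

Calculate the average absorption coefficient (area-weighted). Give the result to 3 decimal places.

0.292

Total surface area S = 177.5 m².
Weighted sum Σ Sα = 51.756.
ᾱ = A/S = 0.292.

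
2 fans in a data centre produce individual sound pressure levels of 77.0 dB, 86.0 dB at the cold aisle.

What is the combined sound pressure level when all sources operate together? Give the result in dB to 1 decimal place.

Sum in the linear (power) domain: Σ 10^(Lᵢ/10) = 10^(77.0/10) + 10^(86.0/10) = 4.482e+08.
Combined level = 10 log₁₀(4.482e+08) = 86.5 dB.

86.5 dB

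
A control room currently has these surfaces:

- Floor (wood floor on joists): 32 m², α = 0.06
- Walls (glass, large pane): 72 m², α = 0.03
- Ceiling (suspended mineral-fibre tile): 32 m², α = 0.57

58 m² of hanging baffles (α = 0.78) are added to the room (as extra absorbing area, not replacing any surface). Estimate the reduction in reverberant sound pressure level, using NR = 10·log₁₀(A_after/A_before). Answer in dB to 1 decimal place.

Summing Sᵢαᵢ: 1.920 + 2.160 + 18.240 → A_before = 22.320 sabins.
Treatment contributes 58·0.78 = 45.240 sabins.
A_after = 22.320 + 45.240 = 67.560 sabins.
Reduction = 10 log₁₀(A_after/A_before) = 10 log₁₀(3.0269) = 4.8 dB.

4.8 dB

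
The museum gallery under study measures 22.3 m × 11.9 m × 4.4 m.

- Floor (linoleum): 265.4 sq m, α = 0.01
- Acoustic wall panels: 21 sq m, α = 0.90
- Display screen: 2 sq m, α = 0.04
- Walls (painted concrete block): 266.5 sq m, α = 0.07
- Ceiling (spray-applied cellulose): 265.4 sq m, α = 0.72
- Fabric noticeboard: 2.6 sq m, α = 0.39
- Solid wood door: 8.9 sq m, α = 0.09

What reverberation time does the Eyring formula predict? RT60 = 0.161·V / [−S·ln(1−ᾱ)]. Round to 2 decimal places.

S = Σ Sᵢ = 831.8 sq m.
Σ(Sᵢαᵢ) = 265.4×0.01 + 21×0.90 + 2×0.04 + 266.5×0.07 + 265.4×0.72 + 2.6×0.39 + 8.9×0.09 = 233.192.
Mean coefficient ᾱ = A/S = 0.2803.
Eyring denominator: −S ln(1−ᾱ) = 273.596.
V = 22.3 × 11.9 × 4.4 = 1167.628 m³.
T = 0.161·V/[−S·ln(1−ᾱ)] = 0.161·1167.628/273.596 = 0.69 s.

0.69 sec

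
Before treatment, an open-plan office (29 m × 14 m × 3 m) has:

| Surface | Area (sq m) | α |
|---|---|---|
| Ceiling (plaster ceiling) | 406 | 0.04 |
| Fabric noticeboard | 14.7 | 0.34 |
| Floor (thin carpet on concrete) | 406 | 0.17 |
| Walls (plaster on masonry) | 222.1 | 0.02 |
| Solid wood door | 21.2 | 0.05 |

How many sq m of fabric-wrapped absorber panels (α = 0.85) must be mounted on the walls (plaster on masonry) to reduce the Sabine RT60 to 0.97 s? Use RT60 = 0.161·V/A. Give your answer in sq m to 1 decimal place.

128.2

Total absorption A₁ = 406×0.04 + 14.7×0.34 + 406×0.17 + 222.1×0.02 + 21.2×0.05
  = 16.240 + 4.998 + 69.020 + 4.442 + 1.060 = 95.760 sq m sabins.
Required A₂ = 0.161·1218/0.97 = 202.163 sabins.
Absorption to add: 202.163 − 95.760 = 106.403 sabins.
Each sq m of panel replacing the walls (plaster on masonry) adds (0.85 − 0.02) = 0.83 sabins.
Panel area = 106.403 / 0.83 = 128.2 sq m.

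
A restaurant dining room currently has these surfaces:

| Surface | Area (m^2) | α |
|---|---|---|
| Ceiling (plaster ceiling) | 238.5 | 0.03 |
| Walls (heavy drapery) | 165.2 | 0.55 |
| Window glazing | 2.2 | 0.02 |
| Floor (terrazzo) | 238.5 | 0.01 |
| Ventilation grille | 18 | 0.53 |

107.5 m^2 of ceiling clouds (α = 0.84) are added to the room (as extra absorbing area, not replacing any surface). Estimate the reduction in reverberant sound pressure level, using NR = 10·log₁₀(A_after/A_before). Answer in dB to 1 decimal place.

2.6 dB

Total absorption A_before = 238.5·0.03 + 165.2·0.55 + 2.2·0.02 + 238.5·0.01 + 18·0.53
  = 7.155 + 90.860 + 0.044 + 2.385 + 9.540 = 109.984 m^2 sabins.
Treatment contributes 107.5·0.84 = 90.300 sabins.
New total A_after = 200.284 sabins.
NR = 10·log₁₀(200.284/109.984) = 2.6 dB.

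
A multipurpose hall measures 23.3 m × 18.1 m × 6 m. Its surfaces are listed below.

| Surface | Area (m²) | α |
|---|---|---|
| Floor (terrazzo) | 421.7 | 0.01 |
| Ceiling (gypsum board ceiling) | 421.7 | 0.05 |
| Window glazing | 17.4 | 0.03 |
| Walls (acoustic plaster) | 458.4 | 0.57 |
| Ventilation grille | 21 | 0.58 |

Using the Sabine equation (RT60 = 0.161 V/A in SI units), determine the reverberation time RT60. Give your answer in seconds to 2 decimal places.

Equivalent absorption area: A = 421.7×0.01 + 421.7×0.05 + 17.4×0.03 + 458.4×0.57 + 21×0.58 = 299.292 m².
Volume V = 23.3 × 18.1 × 6 = 2530.38 m³.
RT60 = 0.161 · V / A = 0.161 × 2530.38 / 299.292 = 1.36 s.

1.36 sec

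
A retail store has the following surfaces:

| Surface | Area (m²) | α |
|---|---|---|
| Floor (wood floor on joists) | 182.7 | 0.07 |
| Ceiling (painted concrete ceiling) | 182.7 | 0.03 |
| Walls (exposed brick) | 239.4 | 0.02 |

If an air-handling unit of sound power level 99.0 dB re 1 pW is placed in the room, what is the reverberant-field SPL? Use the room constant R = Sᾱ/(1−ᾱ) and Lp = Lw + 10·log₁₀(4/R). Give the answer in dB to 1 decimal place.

91.2 dB

Σ(Sᵢαᵢ) = 182.7×0.07 + 182.7×0.03 + 239.4×0.02 = 23.058; total area S = 604.8 m².
ᾱ = 0.0381, so room constant R = A/(1−ᾱ) = 23.971 m².
Lp = Lw + 10 log₁₀(4/R) = 99.0 -7.78 = 91.2 dB.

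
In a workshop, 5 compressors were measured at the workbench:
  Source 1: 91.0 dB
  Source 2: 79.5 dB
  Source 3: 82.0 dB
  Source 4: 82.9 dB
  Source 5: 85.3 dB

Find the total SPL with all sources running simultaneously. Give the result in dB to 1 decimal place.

Sum in the linear (power) domain: Σ 10^(Lᵢ/10) = 10^(91.0/10) + 10^(79.5/10) + 10^(82.0/10) + 10^(82.9/10) + 10^(85.3/10) = 2.04e+09.
Back to dB: 10·log₁₀ Σ = 93.1 dB.

93.1 dB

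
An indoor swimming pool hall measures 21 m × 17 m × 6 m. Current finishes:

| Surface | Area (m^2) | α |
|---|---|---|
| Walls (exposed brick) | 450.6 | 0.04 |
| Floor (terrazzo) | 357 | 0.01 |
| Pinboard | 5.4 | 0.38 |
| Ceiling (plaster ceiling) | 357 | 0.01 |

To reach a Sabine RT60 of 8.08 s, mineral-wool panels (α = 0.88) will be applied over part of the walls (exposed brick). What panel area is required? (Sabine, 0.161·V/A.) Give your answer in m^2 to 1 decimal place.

18.4

Summing Sᵢαᵢ: 18.024 + 3.570 + 2.052 + 3.570 → A₁ = 27.216 sabins.
V = 2142 m³. Target absorption A₂ = 0.161 × 2142 / 8.08 = 42.681 sabins.
Absorption to add: 42.681 − 27.216 = 15.465 sabins.
Net gain per m^2: Δα = 0.88 − 0.04 = 0.84.
Panel area = 15.465 / 0.84 = 18.4 m^2.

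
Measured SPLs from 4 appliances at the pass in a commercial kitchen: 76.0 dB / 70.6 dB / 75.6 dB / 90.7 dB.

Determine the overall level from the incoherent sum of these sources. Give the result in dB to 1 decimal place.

Sum in the linear (power) domain: Σ 10^(Lᵢ/10) = 10^(76.0/10) + 10^(70.6/10) + 10^(75.6/10) + 10^(90.7/10) = 1.262e+09.
Back to dB: 10·log₁₀ Σ = 91.0 dB.

91.0 dB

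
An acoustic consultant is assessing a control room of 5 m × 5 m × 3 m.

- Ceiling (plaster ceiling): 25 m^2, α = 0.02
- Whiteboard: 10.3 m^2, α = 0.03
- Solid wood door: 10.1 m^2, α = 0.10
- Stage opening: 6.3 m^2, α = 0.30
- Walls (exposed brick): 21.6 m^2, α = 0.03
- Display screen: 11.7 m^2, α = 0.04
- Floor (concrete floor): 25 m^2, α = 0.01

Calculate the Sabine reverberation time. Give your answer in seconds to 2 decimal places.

Equivalent absorption area: A = 25×0.02 + 10.3×0.03 + 10.1×0.10 + 6.3×0.30 + 21.6×0.03 + 11.7×0.04 + 25×0.01 = 5.075 m^2.
V = 5·5·3 = 75 m³.
RT60 = 0.161 · V / A = 0.161 × 75 / 5.075 = 2.38 s.

2.38 s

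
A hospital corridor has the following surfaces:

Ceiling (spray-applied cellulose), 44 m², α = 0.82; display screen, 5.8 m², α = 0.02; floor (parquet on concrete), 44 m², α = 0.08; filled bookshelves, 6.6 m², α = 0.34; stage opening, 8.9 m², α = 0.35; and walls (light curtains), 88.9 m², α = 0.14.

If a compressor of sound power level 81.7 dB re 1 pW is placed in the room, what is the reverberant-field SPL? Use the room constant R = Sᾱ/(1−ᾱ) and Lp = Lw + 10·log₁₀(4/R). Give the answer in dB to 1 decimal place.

A = 57.521 sabins; S = 198.2 m².
ᾱ = 0.2902, so room constant R = A/(1−ᾱ) = 81.038 m².
Lp = 81.7 + 10·log₁₀(4/81.038) = 81.7 + (-13.07) = 68.6 dB.

68.6 dB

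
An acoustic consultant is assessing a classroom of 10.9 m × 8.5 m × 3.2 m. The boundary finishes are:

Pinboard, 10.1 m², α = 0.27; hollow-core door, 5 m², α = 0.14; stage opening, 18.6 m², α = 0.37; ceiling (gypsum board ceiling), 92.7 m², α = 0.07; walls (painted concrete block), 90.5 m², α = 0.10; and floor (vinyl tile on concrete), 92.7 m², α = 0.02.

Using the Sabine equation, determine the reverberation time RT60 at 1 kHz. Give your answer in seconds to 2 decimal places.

Equivalent absorption area: A = 10.1*0.27 + 5*0.14 + 18.6*0.37 + 92.7*0.07 + 90.5*0.10 + 92.7*0.02 = 27.702 m².
Volume V = 10.9 × 8.5 × 3.2 = 296.48 m³.
T = 0.161 V/A = 0.161·296.48/27.702 = 1.72 s.

1.72 sec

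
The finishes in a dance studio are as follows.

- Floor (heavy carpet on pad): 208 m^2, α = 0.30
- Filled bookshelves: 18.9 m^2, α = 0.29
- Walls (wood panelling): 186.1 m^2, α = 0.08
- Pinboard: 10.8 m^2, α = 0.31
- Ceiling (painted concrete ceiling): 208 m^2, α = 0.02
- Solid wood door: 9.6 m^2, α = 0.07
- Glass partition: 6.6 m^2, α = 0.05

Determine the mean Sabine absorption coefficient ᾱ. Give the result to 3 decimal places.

Total surface area S = 648.0 m^2.
Σ(Sᵢαᵢ) = 208·0.30 + 18.9·0.29 + 186.1·0.08 + 10.8·0.31 + 208·0.02 + 9.6·0.07 + 6.6·0.05 = 91.279.
ᾱ = 91.279 / 648.0 = 0.141.

0.141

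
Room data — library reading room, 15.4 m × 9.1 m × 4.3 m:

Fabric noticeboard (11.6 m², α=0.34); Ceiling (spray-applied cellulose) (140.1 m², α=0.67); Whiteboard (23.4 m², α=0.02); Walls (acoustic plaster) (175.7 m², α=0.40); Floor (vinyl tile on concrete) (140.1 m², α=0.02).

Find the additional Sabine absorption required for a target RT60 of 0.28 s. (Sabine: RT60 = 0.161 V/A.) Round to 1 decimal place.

A₁ = Σ Sᵢαᵢ = 11.6×0.34 + 140.1×0.67 + 23.4×0.02 + 175.7×0.40 + 140.1×0.02 = 171.361 sabins.
For T = 0.28 s, need A₂ = 0.161·V/T = 0.161·602.602/0.28 = 346.496 sabins.
Shortfall: 346.496 − 171.361 = 175.1 sabins.

175.1 sabins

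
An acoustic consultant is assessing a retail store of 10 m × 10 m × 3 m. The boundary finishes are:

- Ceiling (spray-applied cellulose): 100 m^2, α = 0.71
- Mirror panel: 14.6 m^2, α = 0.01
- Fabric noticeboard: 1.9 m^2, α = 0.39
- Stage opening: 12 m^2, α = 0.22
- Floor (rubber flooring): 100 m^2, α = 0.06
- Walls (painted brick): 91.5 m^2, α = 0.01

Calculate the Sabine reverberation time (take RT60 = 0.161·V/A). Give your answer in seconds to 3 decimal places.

Equivalent absorption area: A = 100·0.71 + 14.6·0.01 + 1.9·0.39 + 12·0.22 + 100·0.06 + 91.5·0.01 = 81.442 m^2.
V = 10·10·3 = 300 m³.
RT60 = 0.161 · V / A = 0.161 × 300 / 81.442 = 0.593 s.

0.593 s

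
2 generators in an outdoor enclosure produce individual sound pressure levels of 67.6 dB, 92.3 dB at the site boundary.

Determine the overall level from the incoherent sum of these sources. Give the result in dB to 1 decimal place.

Converting to relative power and adding: 10^(67.6/10) + 10^(92.3/10) = 1.704e+09.
L_total = 10·log₁₀(1.704e+09) = 92.3 dB.

92.3 dB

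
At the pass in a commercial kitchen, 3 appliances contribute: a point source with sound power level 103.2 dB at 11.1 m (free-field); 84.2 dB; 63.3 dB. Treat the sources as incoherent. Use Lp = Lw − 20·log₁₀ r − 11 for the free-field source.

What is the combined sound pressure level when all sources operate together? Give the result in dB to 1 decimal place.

Source at 11.1 m: Lp = 103.2 − 20·log₁₀(11.1) − 11 = 71.3 dB.
Converting to relative power and adding: 10^(71.3/10) + 10^(84.2/10) + 10^(63.3/10) = 2.787e+08.
Combined level = 10 log₁₀(2.787e+08) = 84.5 dB.

84.5 dB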